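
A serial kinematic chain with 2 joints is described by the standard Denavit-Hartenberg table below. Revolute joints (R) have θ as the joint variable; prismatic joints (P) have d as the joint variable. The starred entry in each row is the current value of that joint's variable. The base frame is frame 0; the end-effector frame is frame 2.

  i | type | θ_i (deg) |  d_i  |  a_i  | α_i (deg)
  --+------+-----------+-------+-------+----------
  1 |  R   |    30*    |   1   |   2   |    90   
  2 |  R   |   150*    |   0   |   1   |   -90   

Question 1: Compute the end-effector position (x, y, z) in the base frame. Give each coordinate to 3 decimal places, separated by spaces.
after link 1: o_1 = (1.7321, 1.0000, 1.0000)
after link 2: o_2 = (0.9821, 0.5670, 1.5000)

0.982 0.567 1.500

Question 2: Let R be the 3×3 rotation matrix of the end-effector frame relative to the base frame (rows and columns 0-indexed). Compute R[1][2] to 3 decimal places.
-0.250

End-effector z-axis (col 2 of R) = (-0.4330,-0.2500,-0.8660)
R[1][2] = -0.2500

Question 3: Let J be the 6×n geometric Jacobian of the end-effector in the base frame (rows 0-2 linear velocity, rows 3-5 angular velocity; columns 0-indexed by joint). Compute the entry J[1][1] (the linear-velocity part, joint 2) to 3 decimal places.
-0.250

axis z_1 = (0.5000,-0.8660,0.0000); lever o_n−o_1 = (-0.7500,-0.4330,0.5000)
cross product → J_v[:, 1] = (-0.4330,-0.2500,-0.8660)
J_ω[:, 1] = z_1
entry J[1][1] = -0.2500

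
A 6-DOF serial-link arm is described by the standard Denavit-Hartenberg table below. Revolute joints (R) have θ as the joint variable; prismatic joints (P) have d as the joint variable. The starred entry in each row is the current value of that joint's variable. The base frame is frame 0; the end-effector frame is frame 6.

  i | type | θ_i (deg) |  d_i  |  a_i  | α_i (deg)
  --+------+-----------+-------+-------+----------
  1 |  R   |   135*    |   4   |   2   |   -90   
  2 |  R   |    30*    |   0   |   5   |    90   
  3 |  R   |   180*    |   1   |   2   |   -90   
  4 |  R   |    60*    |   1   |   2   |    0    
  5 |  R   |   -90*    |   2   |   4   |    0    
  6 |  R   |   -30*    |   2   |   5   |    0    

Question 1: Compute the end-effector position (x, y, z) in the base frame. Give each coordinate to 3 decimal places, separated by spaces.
2.570 4.501 10.830

after link 1: o_1 = (-1.4142, 1.4142, 4.0000)
after link 2: o_2 = (-4.4761, 4.4761, 1.5000)
after link 3: o_3 = (-3.6049, 3.6049, 3.3660)
after link 4: o_4 = (-1.6730, 3.0872, 2.3660)
after link 5: o_5 = (1.1554, 3.0872, 5.8301)
after link 6: o_6 = (2.5696, 4.5015, 10.8301)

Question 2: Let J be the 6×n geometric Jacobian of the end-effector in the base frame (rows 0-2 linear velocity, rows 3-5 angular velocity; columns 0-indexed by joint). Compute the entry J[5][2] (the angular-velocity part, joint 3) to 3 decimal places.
0.866

axis z_2 = (-0.3536,0.3536,0.8660); lever o_n−o_2 = (7.0457,0.0254,9.3301)
cross product → J_v[:, 2] = (3.2767,9.4004,-2.5000)
J_ω[:, 2] = z_2
entry J[5][2] = 0.8660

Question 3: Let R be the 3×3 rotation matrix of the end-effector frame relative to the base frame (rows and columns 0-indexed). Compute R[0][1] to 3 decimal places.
0.707

End-effector y-axis (col 1 of R) = (0.7071,-0.7071,-0.0000)
R[0][1] = 0.7071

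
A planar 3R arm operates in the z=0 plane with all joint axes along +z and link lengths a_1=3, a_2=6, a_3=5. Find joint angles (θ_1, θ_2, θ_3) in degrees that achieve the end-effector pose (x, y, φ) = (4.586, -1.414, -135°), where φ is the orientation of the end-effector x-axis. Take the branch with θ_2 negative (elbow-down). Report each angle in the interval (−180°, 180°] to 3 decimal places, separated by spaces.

44.994 -44.990 -135.004

wrist centre = target − a_3·(cos φ, sin φ) = (8.1215, 2.1215)
cos θ_2 = (70.4602−3²−6²)/(2·3·6) = 0.7072; θ_2 = -44.9902° (elbow-down)
β = atan2(2.1215,8.1215) = 14.6398°; ψ = atan2(-4.2419,7.2434) = -30.3544°
θ_1 = β − ψ = 44.9942°
θ_3 = φ − θ_1 − θ_2 = -135.0041° (wrapped to (-180°,180°])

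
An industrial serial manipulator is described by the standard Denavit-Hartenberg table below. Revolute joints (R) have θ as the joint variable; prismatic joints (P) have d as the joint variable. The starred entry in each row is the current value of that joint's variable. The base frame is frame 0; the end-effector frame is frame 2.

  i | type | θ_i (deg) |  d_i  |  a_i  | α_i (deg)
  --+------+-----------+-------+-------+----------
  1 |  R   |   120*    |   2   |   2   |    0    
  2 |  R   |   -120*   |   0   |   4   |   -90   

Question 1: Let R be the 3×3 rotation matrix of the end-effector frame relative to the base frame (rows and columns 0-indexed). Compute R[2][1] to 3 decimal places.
End-effector y-axis (col 1 of R) = (0.0000,0.0000,-1.0000)
R[2][1] = -1.0000

-1.000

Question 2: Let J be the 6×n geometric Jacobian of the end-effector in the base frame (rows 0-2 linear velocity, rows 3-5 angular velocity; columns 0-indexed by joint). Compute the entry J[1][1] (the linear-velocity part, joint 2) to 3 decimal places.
4.000

axis z_1 = (0.0000,0.0000,1.0000); lever o_n−o_1 = (4.0000,0.0000,0.0000)
cross product → J_v[:, 1] = (0.0000,4.0000,0.0000)
J_ω[:, 1] = z_1
entry J[1][1] = 4.0000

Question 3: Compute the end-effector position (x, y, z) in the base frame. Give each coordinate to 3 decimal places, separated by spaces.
3.000 1.732 2.000

after link 1: o_1 = (-1.0000, 1.7321, 2.0000)
after link 2: o_2 = (3.0000, 1.7321, 2.0000)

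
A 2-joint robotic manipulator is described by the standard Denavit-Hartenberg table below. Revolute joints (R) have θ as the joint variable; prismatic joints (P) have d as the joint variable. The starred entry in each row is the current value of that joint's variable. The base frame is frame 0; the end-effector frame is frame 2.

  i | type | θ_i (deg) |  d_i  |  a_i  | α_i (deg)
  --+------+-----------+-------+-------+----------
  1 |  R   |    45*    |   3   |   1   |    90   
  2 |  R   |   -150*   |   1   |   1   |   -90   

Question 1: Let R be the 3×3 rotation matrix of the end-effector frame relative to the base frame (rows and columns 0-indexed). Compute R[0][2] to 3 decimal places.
0.354

End-effector z-axis (col 2 of R) = (0.3536,0.3536,-0.8660)
R[0][2] = 0.3536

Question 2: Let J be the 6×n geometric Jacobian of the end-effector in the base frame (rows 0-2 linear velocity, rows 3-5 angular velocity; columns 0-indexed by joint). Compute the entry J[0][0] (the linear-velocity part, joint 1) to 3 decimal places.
axis z_0 = ẑ; lever o_n−o_0 = (0.8018,-0.6124,2.5000)
cross product → J_v[:, 0] = (0.6124,0.8018,-0.0000)
J_ω[:, 0] = z_0
entry J[0][0] = 0.6124

0.612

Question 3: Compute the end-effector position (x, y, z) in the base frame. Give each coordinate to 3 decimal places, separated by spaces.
0.802 -0.612 2.500

after link 1: o_1 = (0.7071, 0.7071, 3.0000)
after link 2: o_2 = (0.8018, -0.6124, 2.5000)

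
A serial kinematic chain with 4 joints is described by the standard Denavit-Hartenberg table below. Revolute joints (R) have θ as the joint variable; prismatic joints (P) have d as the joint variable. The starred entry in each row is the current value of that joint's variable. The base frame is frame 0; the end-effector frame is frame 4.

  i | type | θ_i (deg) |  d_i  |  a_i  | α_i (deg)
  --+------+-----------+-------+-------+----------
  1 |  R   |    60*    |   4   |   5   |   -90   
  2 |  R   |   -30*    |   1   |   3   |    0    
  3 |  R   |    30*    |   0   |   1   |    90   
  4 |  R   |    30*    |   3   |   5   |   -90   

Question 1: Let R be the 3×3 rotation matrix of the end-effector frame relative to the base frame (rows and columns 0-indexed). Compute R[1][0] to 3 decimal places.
1.000

End-effector x-axis (col 0 of R) = (0.0000,1.0000,0.0000)
R[1][0] = 1.0000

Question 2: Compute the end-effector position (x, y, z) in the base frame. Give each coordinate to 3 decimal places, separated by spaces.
after link 1: o_1 = (2.5000, 4.3301, 4.0000)
after link 2: o_2 = (2.9330, 7.0801, 5.5000)
after link 3: o_3 = (3.4330, 7.9462, 5.5000)
after link 4: o_4 = (3.4330, 12.9462, 8.5000)

3.433 12.946 8.500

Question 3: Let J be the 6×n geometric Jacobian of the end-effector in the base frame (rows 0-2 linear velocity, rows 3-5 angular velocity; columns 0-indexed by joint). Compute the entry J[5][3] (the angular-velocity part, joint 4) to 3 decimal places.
1.000

axis z_3 = (0.0000,0.0000,1.0000); lever o_n−o_3 = (0.0000,5.0000,3.0000)
cross product → J_v[:, 3] = (-5.0000,0.0000,0.0000)
J_ω[:, 3] = z_3
entry J[5][3] = 1.0000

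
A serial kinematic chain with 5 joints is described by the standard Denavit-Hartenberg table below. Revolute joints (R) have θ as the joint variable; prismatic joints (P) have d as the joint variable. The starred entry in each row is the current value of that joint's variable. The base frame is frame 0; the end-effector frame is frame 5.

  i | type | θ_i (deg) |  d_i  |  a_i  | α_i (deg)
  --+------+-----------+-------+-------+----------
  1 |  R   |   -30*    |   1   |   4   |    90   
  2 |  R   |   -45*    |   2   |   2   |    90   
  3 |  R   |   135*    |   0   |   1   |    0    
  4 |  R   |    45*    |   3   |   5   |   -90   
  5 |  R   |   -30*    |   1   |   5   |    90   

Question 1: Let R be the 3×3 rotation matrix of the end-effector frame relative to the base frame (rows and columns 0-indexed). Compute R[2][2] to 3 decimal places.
End-effector z-axis (col 2 of R) = (-0.2241,0.1294,-0.9659)
R[2][2] = -0.9659

-0.966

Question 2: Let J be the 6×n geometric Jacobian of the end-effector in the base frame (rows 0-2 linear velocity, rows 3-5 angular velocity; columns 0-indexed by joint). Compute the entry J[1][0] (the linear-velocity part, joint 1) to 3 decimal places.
axis z_0 = ẑ; lever o_n−o_0 = (-5.6793,1.3077,2.7941)
cross product → J_v[:, 0] = (-1.3077,-5.6793,0.0000)
J_ω[:, 0] = z_0
entry J[1][0] = -5.6793

-5.679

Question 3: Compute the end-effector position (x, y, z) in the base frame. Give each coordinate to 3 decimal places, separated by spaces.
after link 1: o_1 = (3.4641, -2.0000, 1.0000)
after link 2: o_2 = (3.6888, -4.4392, -0.4142)
after link 3: o_3 = (2.9023, -4.8015, 0.0858)
after link 4: o_4 = (-1.9967, -1.9731, 1.5000)
after link 5: o_5 = (-5.6793, 1.3077, 2.7941)

-5.679 1.308 2.794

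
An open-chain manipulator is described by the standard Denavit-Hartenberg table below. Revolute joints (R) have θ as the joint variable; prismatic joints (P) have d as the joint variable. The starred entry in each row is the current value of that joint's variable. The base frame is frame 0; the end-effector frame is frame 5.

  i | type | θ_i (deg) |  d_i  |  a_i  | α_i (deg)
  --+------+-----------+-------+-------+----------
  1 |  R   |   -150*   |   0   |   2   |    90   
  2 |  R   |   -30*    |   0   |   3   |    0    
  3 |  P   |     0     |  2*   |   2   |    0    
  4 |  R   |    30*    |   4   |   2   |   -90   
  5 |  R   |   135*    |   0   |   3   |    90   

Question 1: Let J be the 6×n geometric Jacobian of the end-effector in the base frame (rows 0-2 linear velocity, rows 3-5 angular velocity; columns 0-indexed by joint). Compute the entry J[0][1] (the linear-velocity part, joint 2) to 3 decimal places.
-2.165

axis z_1 = (-0.5000,0.8660,0.0000); lever o_n−o_1 = (-5.5843,1.2546,-2.5000)
cross product → J_v[:, 1] = (-2.1651,-1.2500,4.2088)
J_ω[:, 1] = z_1
entry J[0][1] = -2.1651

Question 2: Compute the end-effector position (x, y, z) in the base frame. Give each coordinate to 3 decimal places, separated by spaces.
after link 1: o_1 = (-1.7321, -1.0000, 0.0000)
after link 2: o_2 = (-3.9821, -2.2990, -1.5000)
after link 3: o_3 = (-6.4821, -1.4330, -2.5000)
after link 4: o_4 = (-10.2141, 1.0311, -2.5000)
after link 5: o_5 = (-7.3163, 0.2546, -2.5000)

-7.316 0.255 -2.500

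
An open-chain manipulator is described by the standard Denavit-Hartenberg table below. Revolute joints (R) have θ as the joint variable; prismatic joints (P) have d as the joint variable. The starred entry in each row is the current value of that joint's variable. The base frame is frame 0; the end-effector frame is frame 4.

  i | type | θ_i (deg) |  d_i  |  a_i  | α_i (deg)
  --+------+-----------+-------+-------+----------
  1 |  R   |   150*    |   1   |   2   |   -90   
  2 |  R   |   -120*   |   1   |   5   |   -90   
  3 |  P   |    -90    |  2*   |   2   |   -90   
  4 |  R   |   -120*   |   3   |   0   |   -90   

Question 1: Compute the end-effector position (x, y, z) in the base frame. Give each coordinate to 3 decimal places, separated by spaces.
-1.268 -2.732 8.928

after link 1: o_1 = (-1.7321, 1.0000, 1.0000)
after link 2: o_2 = (-0.0670, -1.1160, 5.3301)
after link 3: o_3 = (-2.5670, -1.9821, 6.3301)
after link 4: o_4 = (-1.2679, -2.7321, 8.9282)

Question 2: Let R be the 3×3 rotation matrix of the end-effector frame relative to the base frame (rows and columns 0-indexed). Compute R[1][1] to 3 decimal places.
End-effector y-axis (col 1 of R) = (-0.4330,0.2500,-0.8660)
R[1][1] = 0.2500

0.250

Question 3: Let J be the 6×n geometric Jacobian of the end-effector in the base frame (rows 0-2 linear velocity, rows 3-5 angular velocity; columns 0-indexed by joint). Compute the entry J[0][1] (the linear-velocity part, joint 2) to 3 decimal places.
axis z_1 = (-0.5000,-0.8660,0.0000); lever o_n−o_1 = (0.4641,-3.7321,7.9282)
cross product → J_v[:, 1] = (-6.8660,3.9641,2.2679)
J_ω[:, 1] = z_1
entry J[0][1] = -6.8660

-6.866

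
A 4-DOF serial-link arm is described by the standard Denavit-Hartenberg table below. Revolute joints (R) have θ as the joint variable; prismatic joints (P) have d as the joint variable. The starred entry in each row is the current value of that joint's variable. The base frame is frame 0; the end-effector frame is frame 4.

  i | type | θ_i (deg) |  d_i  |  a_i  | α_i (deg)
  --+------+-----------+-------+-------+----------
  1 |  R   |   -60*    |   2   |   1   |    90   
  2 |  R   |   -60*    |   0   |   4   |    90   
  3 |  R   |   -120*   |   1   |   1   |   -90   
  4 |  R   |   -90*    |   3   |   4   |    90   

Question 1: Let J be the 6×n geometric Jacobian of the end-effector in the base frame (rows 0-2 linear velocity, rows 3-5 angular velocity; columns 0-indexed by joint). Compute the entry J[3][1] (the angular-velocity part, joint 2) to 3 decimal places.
-0.866

axis z_1 = (-0.8660,-0.5000,0.0000); lever o_n−o_1 = (1.4085,2.2925,-7.7811)
cross product → J_v[:, 1] = (3.8905,-6.7386,-1.2811)
J_ω[:, 1] = z_1
entry J[3][1] = -0.8660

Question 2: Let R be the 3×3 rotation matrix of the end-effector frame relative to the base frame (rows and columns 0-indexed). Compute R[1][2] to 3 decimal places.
-0.650

End-effector z-axis (col 2 of R) = (-0.6250,-0.6495,-0.4330)
R[1][2] = -0.6495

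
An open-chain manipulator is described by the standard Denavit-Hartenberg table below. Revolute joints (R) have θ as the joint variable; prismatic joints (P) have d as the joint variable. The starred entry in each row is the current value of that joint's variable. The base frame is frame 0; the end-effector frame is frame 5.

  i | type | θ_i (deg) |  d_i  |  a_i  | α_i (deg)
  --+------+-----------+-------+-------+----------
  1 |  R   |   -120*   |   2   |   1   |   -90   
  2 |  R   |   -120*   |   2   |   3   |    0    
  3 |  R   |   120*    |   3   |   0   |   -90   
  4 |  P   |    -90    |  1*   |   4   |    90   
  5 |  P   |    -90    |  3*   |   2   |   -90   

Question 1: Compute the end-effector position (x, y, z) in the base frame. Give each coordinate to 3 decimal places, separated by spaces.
after link 1: o_1 = (-0.5000, -0.8660, 2.0000)
after link 2: o_2 = (1.9821, -0.5670, 4.5981)
after link 3: o_3 = (4.5801, -2.0670, 4.5981)
after link 4: o_4 = (8.0442, -4.0670, 3.5981)
after link 5: o_5 = (9.5442, -1.4689, 5.5981)

9.544 -1.469 5.598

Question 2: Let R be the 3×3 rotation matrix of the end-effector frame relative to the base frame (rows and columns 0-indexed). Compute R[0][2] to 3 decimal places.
End-effector z-axis (col 2 of R) = (0.8660,-0.5000,0.0000)
R[0][2] = 0.8660

0.866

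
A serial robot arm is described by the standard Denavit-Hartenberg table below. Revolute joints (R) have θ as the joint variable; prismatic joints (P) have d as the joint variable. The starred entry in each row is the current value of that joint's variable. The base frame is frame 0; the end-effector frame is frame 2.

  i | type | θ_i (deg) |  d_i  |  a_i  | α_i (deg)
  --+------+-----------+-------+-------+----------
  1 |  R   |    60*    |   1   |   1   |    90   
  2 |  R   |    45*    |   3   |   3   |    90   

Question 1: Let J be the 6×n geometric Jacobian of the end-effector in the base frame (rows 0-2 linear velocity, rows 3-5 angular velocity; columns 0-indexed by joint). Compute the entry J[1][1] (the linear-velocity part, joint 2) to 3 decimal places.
axis z_1 = (0.8660,-0.5000,0.0000); lever o_n−o_1 = (3.6587,0.3371,2.1213)
cross product → J_v[:, 1] = (-1.0607,-1.8371,2.1213)
J_ω[:, 1] = z_1
entry J[1][1] = -1.8371

-1.837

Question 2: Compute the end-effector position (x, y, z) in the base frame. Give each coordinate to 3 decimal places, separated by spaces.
4.159 1.203 3.121

after link 1: o_1 = (0.5000, 0.8660, 1.0000)
after link 2: o_2 = (4.1587, 1.2031, 3.1213)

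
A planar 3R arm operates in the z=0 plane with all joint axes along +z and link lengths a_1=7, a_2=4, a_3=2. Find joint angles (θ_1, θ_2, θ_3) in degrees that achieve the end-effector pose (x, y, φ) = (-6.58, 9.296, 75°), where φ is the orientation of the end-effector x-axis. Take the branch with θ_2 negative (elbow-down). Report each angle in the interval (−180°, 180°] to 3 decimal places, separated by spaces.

wrist centre = target − a_3·(cos φ, sin φ) = (-7.0976, 7.3641)
cos θ_2 = (104.6071−7²−4²)/(2·7·4) = 0.7073; θ_2 = -44.9867° (elbow-down)
β = atan2(7.3641,-7.0976) = 133.9442°; ψ = atan2(-2.8278,9.8291) = -16.0502°
θ_1 = β − ψ = 149.9945°
θ_3 = φ − θ_1 − θ_2 = -30.0077° (wrapped to (-180°,180°])

149.994 -44.987 -30.008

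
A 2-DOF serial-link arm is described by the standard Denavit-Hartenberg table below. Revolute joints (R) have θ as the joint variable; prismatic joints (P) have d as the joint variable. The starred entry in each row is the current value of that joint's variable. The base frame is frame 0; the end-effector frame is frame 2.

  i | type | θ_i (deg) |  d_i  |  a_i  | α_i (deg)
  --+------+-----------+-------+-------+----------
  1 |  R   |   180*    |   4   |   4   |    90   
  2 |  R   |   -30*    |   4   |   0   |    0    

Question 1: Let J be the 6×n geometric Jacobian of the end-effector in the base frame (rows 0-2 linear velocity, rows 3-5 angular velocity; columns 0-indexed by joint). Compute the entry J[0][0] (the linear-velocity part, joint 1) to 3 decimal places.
axis z_0 = ẑ; lever o_n−o_0 = (-4.0000,4.0000,4.0000)
cross product → J_v[:, 0] = (-4.0000,-4.0000,0.0000)
J_ω[:, 0] = z_0
entry J[0][0] = -4.0000

-4.000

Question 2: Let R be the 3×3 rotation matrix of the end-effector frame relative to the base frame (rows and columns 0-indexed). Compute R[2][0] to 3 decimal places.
-0.500

End-effector x-axis (col 0 of R) = (-0.8660,0.0000,-0.5000)
R[2][0] = -0.5000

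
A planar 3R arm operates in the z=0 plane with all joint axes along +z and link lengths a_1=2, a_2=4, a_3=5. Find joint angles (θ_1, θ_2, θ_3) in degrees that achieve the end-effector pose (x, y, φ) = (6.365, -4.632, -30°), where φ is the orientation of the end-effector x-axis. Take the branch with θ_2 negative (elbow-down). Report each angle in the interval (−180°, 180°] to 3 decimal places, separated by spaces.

wrist centre = target − a_3·(cos φ, sin φ) = (2.0349, -2.1320)
cos θ_2 = (8.6861−2²−4²)/(2·2·4) = -0.7071; θ_2 = -135.0008° (elbow-down)
β = atan2(-2.1320,2.0349) = -46.3353°; ψ = atan2(-2.8284,-0.8285) = -106.3259°
θ_1 = β − ψ = 59.9906°
θ_3 = φ − θ_1 − θ_2 = 45.0102° (wrapped to (-180°,180°])

59.991 -135.001 45.010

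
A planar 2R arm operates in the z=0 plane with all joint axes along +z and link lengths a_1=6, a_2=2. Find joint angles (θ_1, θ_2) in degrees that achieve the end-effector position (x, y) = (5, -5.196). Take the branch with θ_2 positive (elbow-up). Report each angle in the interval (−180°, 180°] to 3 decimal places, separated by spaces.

cos θ_2 = (51.9984−6²−2²)/(2·6·2) = 0.4999; θ_2 = 60.0044° (elbow-up)
β = atan2(-5.1960,5.0000) = -46.1013°; ψ = atan2(1.7321,6.9999) = 13.8987°
θ_1 = β − ψ = -60.0000°

-60.000 60.004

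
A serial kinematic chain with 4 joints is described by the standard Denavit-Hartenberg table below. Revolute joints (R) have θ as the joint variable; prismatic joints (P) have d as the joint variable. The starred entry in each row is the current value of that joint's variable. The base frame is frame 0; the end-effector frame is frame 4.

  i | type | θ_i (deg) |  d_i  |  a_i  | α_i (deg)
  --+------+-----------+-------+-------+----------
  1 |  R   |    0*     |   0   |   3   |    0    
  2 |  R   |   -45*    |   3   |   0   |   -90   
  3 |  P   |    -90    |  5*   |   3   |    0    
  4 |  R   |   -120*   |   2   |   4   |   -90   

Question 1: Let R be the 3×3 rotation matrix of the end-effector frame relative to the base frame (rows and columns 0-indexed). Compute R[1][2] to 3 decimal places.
End-effector z-axis (col 2 of R) = (-0.3536,0.3536,0.8660)
R[1][2] = 0.3536

0.354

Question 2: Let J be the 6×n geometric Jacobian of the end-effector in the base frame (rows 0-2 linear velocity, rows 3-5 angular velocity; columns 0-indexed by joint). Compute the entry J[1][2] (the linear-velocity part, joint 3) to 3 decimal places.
0.707

prismatic axis z_2 = (0.7071,0.7071,0.0000)
J_v[:, 2] = z_2; J_ω[:, 2] = (0,0,0)
entry J[1][2] = 0.7071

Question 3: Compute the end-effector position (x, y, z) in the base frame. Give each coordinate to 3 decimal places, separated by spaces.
5.500 7.399 4.000

after link 1: o_1 = (3.0000, 0.0000, 0.0000)
after link 2: o_2 = (3.0000, 0.0000, 3.0000)
after link 3: o_3 = (6.5355, 3.5355, 6.0000)
after link 4: o_4 = (5.5003, 7.3992, 4.0000)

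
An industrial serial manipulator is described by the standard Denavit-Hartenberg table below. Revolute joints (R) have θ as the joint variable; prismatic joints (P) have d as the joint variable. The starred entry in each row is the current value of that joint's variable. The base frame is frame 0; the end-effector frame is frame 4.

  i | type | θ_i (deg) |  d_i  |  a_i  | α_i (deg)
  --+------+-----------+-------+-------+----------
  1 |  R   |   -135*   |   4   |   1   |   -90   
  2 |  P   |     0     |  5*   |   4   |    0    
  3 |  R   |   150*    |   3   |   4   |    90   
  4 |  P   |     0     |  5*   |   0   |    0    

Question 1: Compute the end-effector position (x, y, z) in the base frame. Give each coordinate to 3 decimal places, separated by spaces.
2.803 -8.511 -2.330

after link 1: o_1 = (-0.7071, -0.7071, 4.0000)
after link 2: o_2 = (0.0000, -7.0711, 4.0000)
after link 3: o_3 = (4.5708, -6.7429, 2.0000)
after link 4: o_4 = (2.8030, -8.5107, -2.3301)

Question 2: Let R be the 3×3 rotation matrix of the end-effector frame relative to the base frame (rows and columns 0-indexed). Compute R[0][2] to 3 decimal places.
End-effector z-axis (col 2 of R) = (-0.3536,-0.3536,-0.8660)
R[0][2] = -0.3536

-0.354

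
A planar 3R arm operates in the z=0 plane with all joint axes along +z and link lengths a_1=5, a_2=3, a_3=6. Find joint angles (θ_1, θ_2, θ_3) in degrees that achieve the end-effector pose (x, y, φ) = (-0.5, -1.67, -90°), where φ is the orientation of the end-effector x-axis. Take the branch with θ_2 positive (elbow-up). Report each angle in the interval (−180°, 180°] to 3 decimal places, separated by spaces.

wrist centre = target − a_3·(cos φ, sin φ) = (-0.5000, 4.3300)
cos θ_2 = (18.9989−5²−3²)/(2·5·3) = -0.5000; θ_2 = 120.0024° (elbow-up)
β = atan2(4.3300,-0.5000) = 96.5870°; ψ = atan2(2.5980,3.4999) = 36.5870°
θ_1 = β − ψ = 60.0000°
θ_3 = φ − θ_1 − θ_2 = 89.9976° (wrapped to (-180°,180°])

60.000 120.002 89.998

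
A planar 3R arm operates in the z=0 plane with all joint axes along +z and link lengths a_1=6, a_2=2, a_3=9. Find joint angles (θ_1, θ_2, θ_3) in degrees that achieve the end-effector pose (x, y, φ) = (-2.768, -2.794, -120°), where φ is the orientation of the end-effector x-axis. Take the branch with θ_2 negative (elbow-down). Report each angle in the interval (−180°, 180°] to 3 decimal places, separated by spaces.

wrist centre = target − a_3·(cos φ, sin φ) = (1.7320, 5.0002)
cos θ_2 = (28.0021−6²−2²)/(2·6·2) = -0.4999; θ_2 = -119.9942° (elbow-down)
β = atan2(5.0002,1.7320) = 70.8947°; ψ = atan2(-1.7322,5.0002) = -19.1070°
θ_1 = β − ψ = 90.0017°
θ_3 = φ − θ_1 − θ_2 = -90.0076° (wrapped to (-180°,180°])

90.002 -119.994 -90.008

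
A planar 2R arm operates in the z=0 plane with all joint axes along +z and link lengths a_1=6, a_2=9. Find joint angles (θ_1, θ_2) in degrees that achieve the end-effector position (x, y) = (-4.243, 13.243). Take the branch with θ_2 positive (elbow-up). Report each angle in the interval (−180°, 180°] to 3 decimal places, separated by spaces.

80.535 44.991

cos θ_2 = (193.3801−6²−9²)/(2·6·9) = 0.7072; θ_2 = 44.9906° (elbow-up)
β = atan2(13.2430,-4.2430) = 107.7652°; ψ = atan2(6.3629,12.3650) = 27.2299°
θ_1 = β − ψ = 80.5353°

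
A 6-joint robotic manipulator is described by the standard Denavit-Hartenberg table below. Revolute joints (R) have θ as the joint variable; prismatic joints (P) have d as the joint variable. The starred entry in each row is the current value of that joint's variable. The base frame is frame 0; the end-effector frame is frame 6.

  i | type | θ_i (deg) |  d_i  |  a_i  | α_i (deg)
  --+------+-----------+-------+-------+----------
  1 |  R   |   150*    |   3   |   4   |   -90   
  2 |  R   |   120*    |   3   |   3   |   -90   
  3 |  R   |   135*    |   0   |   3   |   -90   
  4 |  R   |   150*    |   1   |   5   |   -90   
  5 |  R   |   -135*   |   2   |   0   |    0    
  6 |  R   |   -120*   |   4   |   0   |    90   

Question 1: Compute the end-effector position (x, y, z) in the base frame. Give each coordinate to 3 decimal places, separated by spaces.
-2.508 -6.368 -0.289

after link 1: o_1 = (-3.4641, 2.0000, 3.0000)
after link 2: o_2 = (-3.6651, -1.3481, 0.4019)
after link 3: o_3 = (-3.5230, 1.0194, 2.2390)
after link 4: o_4 = (-6.2628, -1.7508, -1.0502)
after link 5: o_5 = (-5.0111, -3.2900, -0.7966)
after link 6: o_6 = (-2.5078, -6.3683, -0.2893)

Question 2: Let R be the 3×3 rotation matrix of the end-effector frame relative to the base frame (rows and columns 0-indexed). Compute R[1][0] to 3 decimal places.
0.542

End-effector x-axis (col 0 of R) = (0.7449,0.5416,-0.3895)
R[1][0] = 0.5416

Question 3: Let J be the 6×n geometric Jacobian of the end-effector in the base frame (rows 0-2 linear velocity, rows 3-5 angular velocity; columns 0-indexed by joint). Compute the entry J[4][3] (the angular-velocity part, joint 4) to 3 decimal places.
axis z_3 = (-0.6597,-0.4356,0.6124); lever o_n−o_3 = (1.0152,-7.3876,-2.5283)
cross product → J_v[:, 3] = (5.6253,-1.0464,5.3161)
J_ω[:, 3] = z_3
entry J[4][3] = -0.4356

-0.436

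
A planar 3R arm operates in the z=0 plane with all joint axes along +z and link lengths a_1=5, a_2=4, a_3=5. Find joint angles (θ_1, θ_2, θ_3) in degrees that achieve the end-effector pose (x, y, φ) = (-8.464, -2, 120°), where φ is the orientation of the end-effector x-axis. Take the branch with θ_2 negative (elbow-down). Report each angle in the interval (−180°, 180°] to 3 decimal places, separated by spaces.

-119.998 -30.003 -89.999

wrist centre = target − a_3·(cos φ, sin φ) = (-5.9640, -6.3301)
cos θ_2 = (75.6398−5²−4²)/(2·5·4) = 0.8660; θ_2 = -30.0035° (elbow-down)
β = atan2(-6.3301,-5.9640) = -133.2942°; ψ = atan2(-2.0002,8.4640) = -13.2962°
θ_1 = β − ψ = -119.9980°
θ_3 = φ − θ_1 − θ_2 = -89.9985° (wrapped to (-180°,180°])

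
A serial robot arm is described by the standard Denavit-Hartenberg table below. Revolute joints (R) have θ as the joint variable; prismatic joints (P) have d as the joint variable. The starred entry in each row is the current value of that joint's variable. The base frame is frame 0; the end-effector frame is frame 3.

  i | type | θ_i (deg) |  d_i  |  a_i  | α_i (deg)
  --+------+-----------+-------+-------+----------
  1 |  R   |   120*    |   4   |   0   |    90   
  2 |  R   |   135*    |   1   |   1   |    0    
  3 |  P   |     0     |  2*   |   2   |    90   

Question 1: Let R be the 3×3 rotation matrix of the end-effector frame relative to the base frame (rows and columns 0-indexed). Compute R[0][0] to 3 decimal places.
End-effector x-axis (col 0 of R) = (0.3536,-0.6124,0.7071)
R[0][0] = 0.3536

0.354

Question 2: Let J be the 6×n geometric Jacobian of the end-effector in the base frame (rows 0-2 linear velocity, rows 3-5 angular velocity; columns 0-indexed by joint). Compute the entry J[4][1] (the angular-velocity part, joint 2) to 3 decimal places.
0.500

axis z_1 = (0.8660,0.5000,0.0000); lever o_n−o_1 = (3.6587,-0.3371,2.1213)
cross product → J_v[:, 1] = (1.0607,-1.8371,-2.1213)
J_ω[:, 1] = z_1
entry J[4][1] = 0.5000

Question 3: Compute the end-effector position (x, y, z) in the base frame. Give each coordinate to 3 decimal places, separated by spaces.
3.659 -0.337 6.121

after link 1: o_1 = (0.0000, 0.0000, 4.0000)
after link 2: o_2 = (1.2196, -0.1124, 4.7071)
after link 3: o_3 = (3.6587, -0.3371, 6.1213)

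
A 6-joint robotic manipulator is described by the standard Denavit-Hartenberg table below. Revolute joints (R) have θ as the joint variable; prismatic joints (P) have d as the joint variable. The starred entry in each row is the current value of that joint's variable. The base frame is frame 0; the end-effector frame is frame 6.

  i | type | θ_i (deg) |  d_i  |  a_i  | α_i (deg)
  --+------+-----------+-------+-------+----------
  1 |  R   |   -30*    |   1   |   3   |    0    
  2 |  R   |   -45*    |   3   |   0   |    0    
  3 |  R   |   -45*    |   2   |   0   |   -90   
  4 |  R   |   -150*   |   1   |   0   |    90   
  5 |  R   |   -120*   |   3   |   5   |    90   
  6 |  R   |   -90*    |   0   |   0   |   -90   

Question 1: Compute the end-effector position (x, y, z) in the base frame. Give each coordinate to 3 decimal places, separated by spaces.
after link 1: o_1 = (2.5981, -1.5000, 1.0000)
after link 2: o_2 = (2.5981, -1.5000, 4.0000)
after link 3: o_3 = (2.5981, -1.5000, 6.0000)
after link 4: o_4 = (3.4641, -2.0000, 6.0000)
after link 5: o_5 = (-0.6184, -0.4109, 2.1519)
after link 6: o_6 = (-0.6184, -0.4109, 2.1519)

-0.618 -0.411 2.152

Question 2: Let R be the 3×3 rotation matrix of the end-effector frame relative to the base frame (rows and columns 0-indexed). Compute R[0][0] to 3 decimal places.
-0.250

End-effector x-axis (col 0 of R) = (-0.2500,-0.4330,0.8660)
R[0][0] = -0.2500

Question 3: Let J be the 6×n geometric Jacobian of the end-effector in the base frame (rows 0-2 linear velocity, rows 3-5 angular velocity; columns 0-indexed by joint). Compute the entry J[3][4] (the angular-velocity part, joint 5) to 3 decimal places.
0.250

axis z_4 = (0.2500,0.4330,-0.8660); lever o_n−o_4 = (-4.0825,1.5891,-3.8481)
cross product → J_v[:, 4] = (-0.2901,4.4976,2.1651)
J_ω[:, 4] = z_4
entry J[3][4] = 0.2500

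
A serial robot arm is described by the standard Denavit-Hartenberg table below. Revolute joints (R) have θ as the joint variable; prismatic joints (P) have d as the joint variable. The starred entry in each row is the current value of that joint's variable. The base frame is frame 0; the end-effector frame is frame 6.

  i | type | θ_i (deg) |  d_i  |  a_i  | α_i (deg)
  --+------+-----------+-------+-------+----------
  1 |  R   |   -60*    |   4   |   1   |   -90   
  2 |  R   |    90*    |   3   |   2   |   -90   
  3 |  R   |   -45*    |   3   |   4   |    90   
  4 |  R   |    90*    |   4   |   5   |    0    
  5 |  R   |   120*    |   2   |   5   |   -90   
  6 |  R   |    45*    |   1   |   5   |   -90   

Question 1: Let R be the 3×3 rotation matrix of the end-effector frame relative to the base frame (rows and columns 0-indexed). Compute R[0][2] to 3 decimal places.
-0.235

End-effector z-axis (col 2 of R) = (-0.2348,0.2727,-0.9330)
R[0][2] = -0.2348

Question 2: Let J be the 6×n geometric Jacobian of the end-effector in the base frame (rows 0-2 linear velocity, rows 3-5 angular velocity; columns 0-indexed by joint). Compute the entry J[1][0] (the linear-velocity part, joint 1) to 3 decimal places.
1.403

axis z_0 = ẑ; lever o_n−o_0 = (1.4032,2.9650,5.7876)
cross product → J_v[:, 0] = (-2.9650,1.4032,0.0000)
J_ω[:, 0] = z_0
entry J[1][0] = 1.4032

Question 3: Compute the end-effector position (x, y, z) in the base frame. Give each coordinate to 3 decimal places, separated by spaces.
1.403 2.965 5.788

after link 1: o_1 = (0.5000, -0.8660, 4.0000)
after link 2: o_2 = (3.0981, 0.6340, 2.0000)
after link 3: o_3 = (4.0476, 4.6463, -0.8284)
after link 4: o_4 = (3.9971, 10.3906, 2.0000)
after link 5: o_5 = (3.8202, 7.4017, 6.4761)
after link 6: o_6 = (1.4032, 2.9650, 5.7876)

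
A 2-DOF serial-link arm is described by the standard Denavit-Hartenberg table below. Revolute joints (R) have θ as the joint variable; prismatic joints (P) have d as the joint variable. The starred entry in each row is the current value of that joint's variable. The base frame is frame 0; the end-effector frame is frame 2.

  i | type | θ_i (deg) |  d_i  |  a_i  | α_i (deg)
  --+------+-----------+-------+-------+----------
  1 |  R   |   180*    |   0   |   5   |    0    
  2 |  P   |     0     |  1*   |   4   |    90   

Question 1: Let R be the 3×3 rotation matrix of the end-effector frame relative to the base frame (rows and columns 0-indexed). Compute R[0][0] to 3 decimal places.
-1.000

End-effector x-axis (col 0 of R) = (-1.0000,0.0000,0.0000)
R[0][0] = -1.0000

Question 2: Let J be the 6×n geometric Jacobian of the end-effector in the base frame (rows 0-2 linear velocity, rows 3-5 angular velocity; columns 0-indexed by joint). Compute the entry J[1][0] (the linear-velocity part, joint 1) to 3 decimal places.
axis z_0 = ẑ; lever o_n−o_0 = (-9.0000,0.0000,1.0000)
cross product → J_v[:, 0] = (-0.0000,-9.0000,0.0000)
J_ω[:, 0] = z_0
entry J[1][0] = -9.0000

-9.000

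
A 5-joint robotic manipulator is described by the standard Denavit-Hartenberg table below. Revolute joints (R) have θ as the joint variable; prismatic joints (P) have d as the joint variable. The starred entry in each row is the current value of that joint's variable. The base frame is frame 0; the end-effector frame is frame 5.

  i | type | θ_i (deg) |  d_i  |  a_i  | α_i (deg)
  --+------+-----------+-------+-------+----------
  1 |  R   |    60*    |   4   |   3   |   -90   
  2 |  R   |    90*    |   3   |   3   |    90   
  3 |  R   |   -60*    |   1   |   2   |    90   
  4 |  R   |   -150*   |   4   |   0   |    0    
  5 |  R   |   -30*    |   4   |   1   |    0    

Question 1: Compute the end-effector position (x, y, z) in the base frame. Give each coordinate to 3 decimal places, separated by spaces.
3.616 2.531 7.428

after link 1: o_1 = (1.5000, 2.5981, 4.0000)
after link 2: o_2 = (-1.0981, 4.0981, 1.0000)
after link 3: o_3 = (0.9019, 4.0981, -0.0000)
after link 4: o_4 = (2.6340, 3.0981, 3.4641)
after link 5: o_5 = (3.6160, 2.5311, 7.4282)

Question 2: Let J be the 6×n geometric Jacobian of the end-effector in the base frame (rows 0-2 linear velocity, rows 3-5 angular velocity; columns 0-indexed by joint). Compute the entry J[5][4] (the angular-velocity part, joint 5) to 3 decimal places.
axis z_4 = (0.4330,-0.2500,0.8660); lever o_n−o_4 = (0.9821,-0.5670,3.9641)
cross product → J_v[:, 4] = (-0.5000,-0.8660,-0.0000)
J_ω[:, 4] = z_4
entry J[5][4] = 0.8660

0.866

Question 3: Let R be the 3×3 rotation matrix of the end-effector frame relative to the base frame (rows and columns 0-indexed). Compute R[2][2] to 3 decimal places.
End-effector z-axis (col 2 of R) = (0.4330,-0.2500,0.8660)
R[2][2] = 0.8660

0.866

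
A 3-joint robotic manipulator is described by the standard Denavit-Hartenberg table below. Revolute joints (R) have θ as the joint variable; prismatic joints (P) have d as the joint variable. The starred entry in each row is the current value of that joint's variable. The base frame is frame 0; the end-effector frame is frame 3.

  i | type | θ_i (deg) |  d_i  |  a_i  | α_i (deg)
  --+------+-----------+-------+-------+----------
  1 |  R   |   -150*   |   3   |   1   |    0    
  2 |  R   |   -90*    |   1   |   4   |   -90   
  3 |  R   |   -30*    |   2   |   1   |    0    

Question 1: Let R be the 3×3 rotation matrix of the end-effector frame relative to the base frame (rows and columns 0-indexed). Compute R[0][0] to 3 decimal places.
-0.433

End-effector x-axis (col 0 of R) = (-0.4330,0.7500,0.5000)
R[0][0] = -0.4330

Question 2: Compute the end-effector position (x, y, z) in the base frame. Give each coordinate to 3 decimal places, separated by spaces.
after link 1: o_1 = (-0.8660, -0.5000, 3.0000)
after link 2: o_2 = (-2.8660, 2.9641, 4.0000)
after link 3: o_3 = (-5.0311, 2.7141, 4.5000)

-5.031 2.714 4.500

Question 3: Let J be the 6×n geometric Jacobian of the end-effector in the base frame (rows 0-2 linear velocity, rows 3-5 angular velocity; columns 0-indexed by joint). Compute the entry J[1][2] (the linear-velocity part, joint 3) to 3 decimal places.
0.433

axis z_2 = (-0.8660,-0.5000,0.0000); lever o_n−o_2 = (-2.1651,-0.2500,0.5000)
cross product → J_v[:, 2] = (-0.2500,0.4330,-0.8660)
J_ω[:, 2] = z_2
entry J[1][2] = 0.4330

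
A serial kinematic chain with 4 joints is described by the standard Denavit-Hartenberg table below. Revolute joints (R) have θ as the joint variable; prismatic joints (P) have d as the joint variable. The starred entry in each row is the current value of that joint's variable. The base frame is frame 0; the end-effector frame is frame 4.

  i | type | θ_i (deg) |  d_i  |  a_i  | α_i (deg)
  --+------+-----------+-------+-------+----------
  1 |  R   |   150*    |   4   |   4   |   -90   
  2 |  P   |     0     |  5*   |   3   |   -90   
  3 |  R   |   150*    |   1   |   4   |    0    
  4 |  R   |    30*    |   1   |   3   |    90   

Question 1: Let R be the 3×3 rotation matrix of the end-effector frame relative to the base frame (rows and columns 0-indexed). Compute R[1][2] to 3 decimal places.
End-effector z-axis (col 2 of R) = (0.5000,0.8660,-0.0000)
R[1][2] = 0.8660

0.866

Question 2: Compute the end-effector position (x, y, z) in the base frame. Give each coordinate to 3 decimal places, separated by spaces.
-1.964 -2.330 2.000

after link 1: o_1 = (-3.4641, 2.0000, 4.0000)
after link 2: o_2 = (-8.5622, -0.8301, 4.0000)
after link 3: o_3 = (-4.5622, -0.8301, 3.0000)
after link 4: o_4 = (-1.9641, -2.3301, 2.0000)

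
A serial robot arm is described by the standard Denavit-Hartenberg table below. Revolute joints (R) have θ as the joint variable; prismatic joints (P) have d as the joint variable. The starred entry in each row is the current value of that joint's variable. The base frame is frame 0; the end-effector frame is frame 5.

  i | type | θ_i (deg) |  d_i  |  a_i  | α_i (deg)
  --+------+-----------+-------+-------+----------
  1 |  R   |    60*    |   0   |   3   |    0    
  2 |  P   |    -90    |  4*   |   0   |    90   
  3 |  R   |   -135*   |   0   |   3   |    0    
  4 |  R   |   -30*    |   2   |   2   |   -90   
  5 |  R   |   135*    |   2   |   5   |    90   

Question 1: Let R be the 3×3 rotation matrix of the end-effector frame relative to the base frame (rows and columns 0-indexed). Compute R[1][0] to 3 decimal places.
End-effector x-axis (col 0 of R) = (0.9451,0.2709,0.1830)
R[1][0] = 0.2709

0.271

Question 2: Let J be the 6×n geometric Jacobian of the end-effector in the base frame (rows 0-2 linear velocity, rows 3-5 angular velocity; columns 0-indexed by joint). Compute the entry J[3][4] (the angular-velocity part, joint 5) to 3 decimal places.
0.224

axis z_4 = (0.2241,-0.1294,-0.9659); lever o_n−o_4 = (5.1736,1.0955,-1.0168)
cross product → J_v[:, 4] = (1.1898,-4.7694,0.9151)
J_ω[:, 4] = z_4
entry J[3][4] = 0.2241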